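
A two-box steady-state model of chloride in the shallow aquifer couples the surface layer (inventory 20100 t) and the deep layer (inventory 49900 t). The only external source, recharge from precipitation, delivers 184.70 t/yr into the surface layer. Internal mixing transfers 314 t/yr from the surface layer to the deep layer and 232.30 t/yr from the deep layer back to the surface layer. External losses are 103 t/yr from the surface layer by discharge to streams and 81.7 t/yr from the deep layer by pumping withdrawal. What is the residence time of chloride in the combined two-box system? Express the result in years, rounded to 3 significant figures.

379 yr

For the system as a whole, the A↔B exchange is internal and contributes nothing to the throughput; only the external sinks remove mass.
M_total = 20100 + 49900 = 70000 t.
ΣF_external_out = 103 + 81.7 = 184.70 t/yr.
τ = M_total / ΣF_ext = 70000 / 184.70 = 379.0 yr.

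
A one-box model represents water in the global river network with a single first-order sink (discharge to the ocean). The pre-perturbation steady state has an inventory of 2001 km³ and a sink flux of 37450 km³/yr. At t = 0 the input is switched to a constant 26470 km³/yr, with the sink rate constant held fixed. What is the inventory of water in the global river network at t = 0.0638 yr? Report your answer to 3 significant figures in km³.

Residence time τ = M₀/F₀ = 0.05343 yr. The eventual steady state is M_∞ = M₀·(F₁/F₀) = 2001 × 26470/37450 = 1414.3 km³.
The anomaly ΔM(t) = M(t) − M_∞ decays as ΔM₀·e^(−t/τ) with ΔM₀ = 2001 − 1414.3 = 586.7 km³.
At t = 0.0638 yr, e^(−t/τ) = e^(−1.194) = 0.3030, so ΔM = 177.8 km³ and M = 1414.3 + 177.8 = 1592.1 km³.

1590 km³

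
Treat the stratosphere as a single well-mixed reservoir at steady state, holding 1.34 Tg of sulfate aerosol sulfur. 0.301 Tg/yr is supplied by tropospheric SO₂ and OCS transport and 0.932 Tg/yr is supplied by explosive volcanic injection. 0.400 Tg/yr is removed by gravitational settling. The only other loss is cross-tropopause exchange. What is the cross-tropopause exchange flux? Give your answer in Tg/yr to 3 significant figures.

0.833 Tg/yr

At steady state ΣF_in = ΣF_out.
ΣF_in = 0.301 + 0.932 = 1.2330 Tg/yr.
Cross-tropopause exchange flux = ΣF_in − (0.400) = 1.2330 − 0.4000 = 0.8330 Tg/yr.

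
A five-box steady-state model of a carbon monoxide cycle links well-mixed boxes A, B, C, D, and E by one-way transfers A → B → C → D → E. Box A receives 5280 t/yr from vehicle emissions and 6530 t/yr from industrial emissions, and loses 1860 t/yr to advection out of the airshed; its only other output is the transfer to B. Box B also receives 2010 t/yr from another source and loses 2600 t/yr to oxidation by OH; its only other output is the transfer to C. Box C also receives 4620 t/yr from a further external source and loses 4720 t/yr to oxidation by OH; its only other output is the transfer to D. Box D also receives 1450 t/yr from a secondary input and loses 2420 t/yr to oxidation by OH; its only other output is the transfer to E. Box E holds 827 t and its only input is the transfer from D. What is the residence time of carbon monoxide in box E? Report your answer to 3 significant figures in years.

0.0998 yr

Box A: F(A→B) = (5280 + 6530) − 1860 = 9950.0 t/yr.
Box B: F(B→C) = (9950.0 + 2010) − 2600 = 9360.0 t/yr.
Box C: F(C→D) = (9360.0 + 4620) − 4720 = 9260.0 t/yr.
Box D: F(D→E) = (9260.0 + 1450) − 2420 = 8290.0 t/yr.
Box E throughput = its input = 8290.0 t/yr; τ = 827 / 8290.0 = 0.09976 yr.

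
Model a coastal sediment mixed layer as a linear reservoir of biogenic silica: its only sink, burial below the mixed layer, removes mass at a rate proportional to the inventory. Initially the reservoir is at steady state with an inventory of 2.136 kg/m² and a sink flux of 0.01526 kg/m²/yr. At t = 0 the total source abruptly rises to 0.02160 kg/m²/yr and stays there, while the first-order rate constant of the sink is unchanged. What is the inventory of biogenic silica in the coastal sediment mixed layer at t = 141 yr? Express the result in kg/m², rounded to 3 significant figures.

2.70 kg/m²

Residence time τ = M₀/F₀ = 140.0 yr. The eventual steady state is M_∞ = M₀·(F₁/F₀) = 2.136 × 0.02160/0.01526 = 3.0234 kg/m².
The anomaly ΔM(t) = M(t) − M_∞ decays as ΔM₀·e^(−t/τ) with ΔM₀ = 2.136 − 3.0234 = −0.8874 kg/m².
At t = 141 yr, e^(−t/τ) = e^(−1.007) = 0.3652, so ΔM = −0.3241 kg/m² and M = 3.0234 − 0.3241 = 2.6993 kg/m².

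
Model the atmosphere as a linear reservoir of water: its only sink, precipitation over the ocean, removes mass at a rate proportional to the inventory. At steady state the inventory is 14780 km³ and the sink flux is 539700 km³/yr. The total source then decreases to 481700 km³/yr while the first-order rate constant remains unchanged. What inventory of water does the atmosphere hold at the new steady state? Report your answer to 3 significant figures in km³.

Rate constant k = F/M = 539700 / 14780 = 36.52 yr⁻¹.
At the new steady state, source = k·M_new ⇒ M_new = 481700 / 36.52 = 13190 km³.
(Equivalently M_new = M × F_new/F_old = 14780 × 481700/539700.)

13200 km³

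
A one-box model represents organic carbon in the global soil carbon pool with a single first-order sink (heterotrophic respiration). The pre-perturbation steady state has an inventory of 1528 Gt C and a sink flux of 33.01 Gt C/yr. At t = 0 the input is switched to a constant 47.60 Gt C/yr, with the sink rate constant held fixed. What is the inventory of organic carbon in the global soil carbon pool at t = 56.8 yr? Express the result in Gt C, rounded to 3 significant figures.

Residence time τ = M₀/F₀ = 46.29 yr. The eventual steady state is M_∞ = M₀·(F₁/F₀) = 1528 × 47.60/33.01 = 2203.4 Gt C.
The anomaly ΔM(t) = M(t) − M_∞ decays as ΔM₀·e^(−t/τ) with ΔM₀ = 1528 − 2203.4 = −675.4 Gt C.
At t = 56.8 yr, e^(−t/τ) = e^(−1.227) = 0.2931, so ΔM = −198.0 Gt C and M = 2203.4 − 198.0 = 2005.4 Gt C.

2010 Gt C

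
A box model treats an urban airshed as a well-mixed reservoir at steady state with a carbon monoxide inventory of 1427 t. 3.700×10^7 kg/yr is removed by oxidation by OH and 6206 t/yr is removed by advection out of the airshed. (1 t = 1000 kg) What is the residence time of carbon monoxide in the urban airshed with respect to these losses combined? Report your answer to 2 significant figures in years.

0.033 yr

Convert the oxidation by OH flux: 3.700×10^7 kg/yr = 37000 t/yr.
Total removal = 37000 + 6206 = 43206 t/yr.
τ = M / ΣF_out = 1427 / 43206 = 0.03303 yr.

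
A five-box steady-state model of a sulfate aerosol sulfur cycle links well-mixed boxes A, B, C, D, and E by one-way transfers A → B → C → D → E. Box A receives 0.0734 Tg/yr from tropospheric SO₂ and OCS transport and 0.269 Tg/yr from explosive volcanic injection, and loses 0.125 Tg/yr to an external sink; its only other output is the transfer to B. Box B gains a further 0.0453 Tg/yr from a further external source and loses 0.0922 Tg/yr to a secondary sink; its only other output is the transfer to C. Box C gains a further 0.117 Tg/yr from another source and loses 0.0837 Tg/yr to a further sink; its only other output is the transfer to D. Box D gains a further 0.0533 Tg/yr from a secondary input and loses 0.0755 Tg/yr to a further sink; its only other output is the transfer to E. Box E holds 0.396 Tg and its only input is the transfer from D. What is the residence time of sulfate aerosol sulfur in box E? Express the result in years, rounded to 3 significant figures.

Box A: F(A→B) = (0.0734 + 0.269) − 0.125 = 0.21740 Tg/yr.
Box B: F(B→C) = (0.21740 + 0.0453) − 0.0922 = 0.17050 Tg/yr.
Box C: F(C→D) = (0.17050 + 0.117) − 0.0837 = 0.20380 Tg/yr.
Box D: F(D→E) = (0.20380 + 0.0533) − 0.0755 = 0.18160 Tg/yr.
Box E throughput = its input = 0.18160 Tg/yr; τ = 0.396 / 0.18160 = 2.181 yr.

2.18 yr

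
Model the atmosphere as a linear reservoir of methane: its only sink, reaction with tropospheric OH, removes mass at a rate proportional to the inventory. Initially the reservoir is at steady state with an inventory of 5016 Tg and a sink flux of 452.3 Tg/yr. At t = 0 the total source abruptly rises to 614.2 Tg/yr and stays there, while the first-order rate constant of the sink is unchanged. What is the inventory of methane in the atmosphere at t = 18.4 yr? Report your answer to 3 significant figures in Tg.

Residence time τ = M₀/F₀ = 11.09 yr. The eventual steady state is M_∞ = M₀·(F₁/F₀) = 5016 × 614.2/452.3 = 6811.5 Tg.
The anomaly ΔM(t) = M(t) − M_∞ decays as ΔM₀·e^(−t/τ) with ΔM₀ = 5016 − 6811.5 = −1795 Tg.
At t = 18.4 yr, e^(−t/τ) = e^(−1.659) = 0.1903, so ΔM = −341.7 Tg and M = 6811.5 − 341.7 = 6469.8 Tg.

6470 Tg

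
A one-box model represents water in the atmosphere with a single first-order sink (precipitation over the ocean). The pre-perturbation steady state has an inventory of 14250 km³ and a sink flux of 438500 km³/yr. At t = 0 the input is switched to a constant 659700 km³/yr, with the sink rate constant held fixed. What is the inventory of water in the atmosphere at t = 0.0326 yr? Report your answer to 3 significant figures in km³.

The sink rate constant is k = F₀/M₀ = 438500/14250 = 30.77 yr⁻¹.
Solving dM/dt = F₁ − kM with M(0) = M₀ gives M(t) = F₁/k + (M₀ − F₁/k)·e^(−kt).
F₁/k = 659700/30.77 = 21438 km³; kt = 30.77 × 0.0326 = 1.003, e^(−kt) = 0.3667.
M(0.0326) = 21438 + (14250 − 21438) × 0.3667 = 21438 − 2636 = 18802 km³.

18800 km³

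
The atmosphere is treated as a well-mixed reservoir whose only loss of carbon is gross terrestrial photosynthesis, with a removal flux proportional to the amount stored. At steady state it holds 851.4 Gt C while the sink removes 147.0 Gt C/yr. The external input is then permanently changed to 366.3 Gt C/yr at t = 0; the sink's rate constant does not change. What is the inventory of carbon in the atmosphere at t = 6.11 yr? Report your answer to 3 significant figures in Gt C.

1680 Gt C

The sink rate constant is k = F₀/M₀ = 147.0/851.4 = 0.1727 yr⁻¹.
Solving dM/dt = F₁ − kM with M(0) = M₀ gives M(t) = F₁/k + (M₀ − F₁/k)·e^(−kt).
F₁/k = 366.3/0.1727 = 2121.5 Gt C; kt = 0.1727 × 6.11 = 1.055, e^(−kt) = 0.3482.
M(6.11) = 2121.5 + (851.4 − 2121.5) × 0.3482 = 2121.5 − 442.3 = 1679.3 Gt C.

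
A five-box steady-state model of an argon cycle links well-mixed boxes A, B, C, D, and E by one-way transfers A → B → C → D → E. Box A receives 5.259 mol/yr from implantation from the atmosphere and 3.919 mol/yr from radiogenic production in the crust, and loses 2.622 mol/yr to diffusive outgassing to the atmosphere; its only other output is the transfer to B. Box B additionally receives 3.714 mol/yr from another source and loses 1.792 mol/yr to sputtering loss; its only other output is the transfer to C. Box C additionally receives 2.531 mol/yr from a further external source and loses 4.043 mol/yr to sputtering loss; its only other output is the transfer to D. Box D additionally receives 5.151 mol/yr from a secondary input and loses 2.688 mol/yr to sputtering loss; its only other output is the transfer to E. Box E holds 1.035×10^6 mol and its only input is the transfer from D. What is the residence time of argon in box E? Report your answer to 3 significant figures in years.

110000 yr

Box A: F(A→B) = (5.259 + 3.919) − 2.622 = 6.5560 mol/yr.
Box B: F(B→C) = (6.5560 + 3.714) − 1.792 = 8.4780 mol/yr.
Box C: F(C→D) = (8.4780 + 2.531) − 4.043 = 6.9660 mol/yr.
Box D: F(D→E) = (6.9660 + 5.151) − 2.688 = 9.4290 mol/yr.
Box E throughput = its input = 9.4290 mol/yr; τ = 1.035×10^6 / 9.4290 = 109800 yr.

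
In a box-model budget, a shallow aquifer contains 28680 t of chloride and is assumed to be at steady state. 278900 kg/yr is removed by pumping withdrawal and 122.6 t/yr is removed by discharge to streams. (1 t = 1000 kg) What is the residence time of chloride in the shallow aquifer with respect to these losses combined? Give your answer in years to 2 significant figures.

71 yr

Convert the pumping withdrawal flux: 278900 kg/yr = 278.9 t/yr.
Total removal = 278.9 + 122.6 = 401.50 t/yr.
τ = M / ΣF_out = 28680 / 401.50 = 71.43 yr.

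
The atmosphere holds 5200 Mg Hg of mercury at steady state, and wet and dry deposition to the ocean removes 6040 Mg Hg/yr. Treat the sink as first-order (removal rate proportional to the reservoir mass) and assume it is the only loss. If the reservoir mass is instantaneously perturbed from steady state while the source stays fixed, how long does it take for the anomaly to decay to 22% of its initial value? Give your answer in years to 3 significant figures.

For a linear reservoir the anomaly decays as exp(−t/τ) with τ = M/F = 5200/6040 = 0.8609 yr.
exp(−t/τ) = 0.22 ⇒ t = −τ ln(0.22) = 0.8609 × 1.514 = 1.304 yr.

1.30 yr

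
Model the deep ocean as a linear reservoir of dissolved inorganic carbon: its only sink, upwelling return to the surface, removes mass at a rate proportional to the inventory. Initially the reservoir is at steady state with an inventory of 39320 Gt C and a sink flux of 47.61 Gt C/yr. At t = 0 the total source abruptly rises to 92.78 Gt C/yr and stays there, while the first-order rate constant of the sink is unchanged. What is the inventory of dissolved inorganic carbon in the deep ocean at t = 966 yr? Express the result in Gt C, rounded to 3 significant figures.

τ = M₀/F₀ = 39320/47.61 = 825.9 yr; rate constant k = 1/τ.
New steady state M_∞ = F₁/k = F₁·τ = 92.78 × 825.9 = 76625 Gt C.
M(t) = M_∞ + (M₀ − M_∞)·e^(−t/τ); t/τ = 966/825.9 = 1.170, so e^(−t/τ) = 0.3105.
M(t) = 76625 − 37300 × 0.3105 = 65043 Gt C.

65000 Gt C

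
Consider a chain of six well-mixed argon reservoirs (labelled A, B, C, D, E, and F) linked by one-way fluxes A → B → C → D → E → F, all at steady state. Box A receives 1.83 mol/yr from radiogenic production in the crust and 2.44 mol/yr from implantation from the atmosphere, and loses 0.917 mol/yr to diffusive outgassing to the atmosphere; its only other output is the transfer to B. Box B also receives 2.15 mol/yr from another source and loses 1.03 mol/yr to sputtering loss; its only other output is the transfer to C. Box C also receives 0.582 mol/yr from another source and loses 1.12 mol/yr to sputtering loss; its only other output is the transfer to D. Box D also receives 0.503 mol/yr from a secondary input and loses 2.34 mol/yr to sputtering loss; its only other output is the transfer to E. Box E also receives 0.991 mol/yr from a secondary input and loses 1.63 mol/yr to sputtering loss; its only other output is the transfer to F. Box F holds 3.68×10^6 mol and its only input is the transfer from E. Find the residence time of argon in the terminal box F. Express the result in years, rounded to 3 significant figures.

Box A: F(A→B) = (1.83 + 2.44) − 0.917 = 3.3530 mol/yr.
Box B: F(B→C) = (3.3530 + 2.15) − 1.03 = 4.4730 mol/yr.
Box C: F(C→D) = (4.4730 + 0.582) − 1.12 = 3.9350 mol/yr.
Box D: F(D→E) = (3.9350 + 0.503) − 2.34 = 2.0980 mol/yr.
Box E: F(E→F) = (2.0980 + 0.991) − 1.63 = 1.4590 mol/yr.
Box F throughput = its input = 1.4590 mol/yr; τ = 3.68×10^6 / 1.4590 = 2.522×10^6 yr.

2.52×10^6 yr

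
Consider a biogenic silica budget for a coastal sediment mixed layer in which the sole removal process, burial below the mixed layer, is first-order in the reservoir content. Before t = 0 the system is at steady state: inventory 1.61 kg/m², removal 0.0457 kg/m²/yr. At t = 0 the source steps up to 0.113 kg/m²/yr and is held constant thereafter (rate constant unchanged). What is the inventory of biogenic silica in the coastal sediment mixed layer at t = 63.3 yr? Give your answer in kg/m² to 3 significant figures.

3.59 kg/m²

The sink rate constant is k = F₀/M₀ = 0.0457/1.61 = 0.02839 yr⁻¹.
Solving dM/dt = F₁ − kM with M(0) = M₀ gives M(t) = F₁/k + (M₀ − F₁/k)·e^(−kt).
F₁/k = 0.113/0.02839 = 3.9810 kg/m²; kt = 0.02839 × 63.3 = 1.797, e^(−kt) = 0.1658.
M(63.3) = 3.9810 + (1.61 − 3.9810) × 0.1658 = 3.9810 − 0.3932 = 3.5878 kg/m².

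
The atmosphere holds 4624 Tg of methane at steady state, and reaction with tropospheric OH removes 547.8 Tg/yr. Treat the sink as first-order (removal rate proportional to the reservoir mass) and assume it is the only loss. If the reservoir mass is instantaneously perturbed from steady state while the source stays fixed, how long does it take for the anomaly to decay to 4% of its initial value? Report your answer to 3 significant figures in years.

For a linear reservoir the anomaly decays as exp(−t/τ) with τ = M/F = 4624/547.8 = 8.441 yr.
exp(−t/τ) = 0.04 ⇒ t = −τ ln(0.04) = 8.441 × 3.219 = 27.17 yr.

27.2 yr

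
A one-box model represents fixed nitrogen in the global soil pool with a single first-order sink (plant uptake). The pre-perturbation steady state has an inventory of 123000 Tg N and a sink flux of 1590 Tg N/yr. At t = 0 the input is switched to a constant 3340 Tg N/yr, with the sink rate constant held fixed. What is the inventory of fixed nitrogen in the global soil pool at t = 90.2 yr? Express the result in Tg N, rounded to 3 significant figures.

τ = M₀/F₀ = 123000/1590 = 77.36 yr; rate constant k = 1/τ.
New steady state M_∞ = F₁/k = F₁·τ = 3340 × 77.36 = 258380 Tg N.
M(t) = M_∞ + (M₀ − M_∞)·e^(−t/τ); t/τ = 90.2/77.36 = 1.166, so e^(−t/τ) = 0.3116.
M(t) = 258380 − 135400 × 0.3116 = 216190 Tg N.

216000 Tg N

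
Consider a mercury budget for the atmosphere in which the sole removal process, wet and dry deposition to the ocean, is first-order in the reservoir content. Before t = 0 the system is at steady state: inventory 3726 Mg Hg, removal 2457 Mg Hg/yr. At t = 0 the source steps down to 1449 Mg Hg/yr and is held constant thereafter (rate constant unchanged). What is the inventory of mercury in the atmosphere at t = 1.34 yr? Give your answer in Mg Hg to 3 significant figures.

2830 Mg Hg

Residence time τ = M₀/F₀ = 1.516 yr. The eventual steady state is M_∞ = M₀·(F₁/F₀) = 3726 × 1449/2457 = 2197.4 Mg Hg.
The anomaly ΔM(t) = M(t) − M_∞ decays as ΔM₀·e^(−t/τ) with ΔM₀ = 3726 − 2197.4 = 1529 Mg Hg.
At t = 1.34 yr, e^(−t/τ) = e^(−0.8836) = 0.4133, so ΔM = 631.8 Mg Hg and M = 2197.4 + 631.8 = 2829.1 Mg Hg.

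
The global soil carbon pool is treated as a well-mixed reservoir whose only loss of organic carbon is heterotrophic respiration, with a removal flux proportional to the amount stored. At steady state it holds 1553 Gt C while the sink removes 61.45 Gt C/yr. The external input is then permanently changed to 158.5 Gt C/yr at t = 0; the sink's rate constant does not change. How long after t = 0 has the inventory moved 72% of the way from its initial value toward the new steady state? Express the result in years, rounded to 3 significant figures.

τ = M₀/F₀ = 1553/61.45 = 25.27 yr.
The remaining gap fraction is e^(−t/τ); 72% covered ⇒ e^(−t/τ) = 0.280.
t = −τ ln(0.280) = 25.27 × 1.273 = 32.17 yr.

32.2 yr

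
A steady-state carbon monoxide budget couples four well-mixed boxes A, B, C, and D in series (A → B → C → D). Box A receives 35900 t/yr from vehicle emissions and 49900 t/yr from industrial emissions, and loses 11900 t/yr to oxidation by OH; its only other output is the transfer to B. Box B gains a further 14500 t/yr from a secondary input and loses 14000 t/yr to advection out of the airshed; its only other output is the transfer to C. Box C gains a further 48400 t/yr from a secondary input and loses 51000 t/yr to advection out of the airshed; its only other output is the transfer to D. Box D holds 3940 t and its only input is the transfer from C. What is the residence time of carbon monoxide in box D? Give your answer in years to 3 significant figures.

0.0549 yr

Box A: F(A→B) = (35900 + 49900) − 11900 = 73900 t/yr.
Box B: F(B→C) = (73900 + 14500) − 14000 = 74400 t/yr.
Box C: F(C→D) = (74400 + 48400) − 51000 = 71800 t/yr.
Box D throughput = its input = 71800 t/yr; τ = 3940 / 71800 = 0.05487 yr.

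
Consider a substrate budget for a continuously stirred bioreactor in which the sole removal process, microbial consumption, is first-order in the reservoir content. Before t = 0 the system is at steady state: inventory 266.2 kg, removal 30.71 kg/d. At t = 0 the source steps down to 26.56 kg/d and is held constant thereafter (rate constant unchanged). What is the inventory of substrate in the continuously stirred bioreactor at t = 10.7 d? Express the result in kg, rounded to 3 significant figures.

The sink rate constant is k = F₀/M₀ = 30.71/266.2 = 0.1154 d⁻¹.
Solving dM/dt = F₁ − kM with M(0) = M₀ gives M(t) = F₁/k + (M₀ − F₁/k)·e^(−kt).
F₁/k = 26.56/0.1154 = 230.23 kg; kt = 0.1154 × 10.7 = 1.234, e^(−kt) = 0.2910.
M(10.7) = 230.23 + (266.2 − 230.23) × 0.2910 = 230.23 + 10.47 = 240.70 kg.

241 kg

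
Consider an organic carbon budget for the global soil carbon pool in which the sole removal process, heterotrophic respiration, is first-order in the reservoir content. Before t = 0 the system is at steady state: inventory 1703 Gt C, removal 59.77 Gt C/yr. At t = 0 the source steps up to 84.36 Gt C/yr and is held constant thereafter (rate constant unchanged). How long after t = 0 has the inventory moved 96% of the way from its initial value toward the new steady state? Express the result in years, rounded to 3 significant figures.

τ = M₀/F₀ = 1703/59.77 = 28.49 yr.
The remaining gap fraction is e^(−t/τ); 96% covered ⇒ e^(−t/τ) = 0.0400.
t = −τ ln(0.0400) = 28.49 × 3.219 = 91.71 yr.

91.7 yr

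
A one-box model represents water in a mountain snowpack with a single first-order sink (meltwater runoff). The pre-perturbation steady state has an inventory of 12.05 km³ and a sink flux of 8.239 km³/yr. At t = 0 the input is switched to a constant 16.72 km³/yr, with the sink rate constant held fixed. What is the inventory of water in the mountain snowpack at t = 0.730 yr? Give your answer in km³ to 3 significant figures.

16.9 km³

τ = M₀/F₀ = 12.05/8.239 = 1.463 yr; rate constant k = 1/τ.
New steady state M_∞ = F₁/k = F₁·τ = 16.72 × 1.463 = 24.454 km³.
M(t) = M_∞ + (M₀ − M_∞)·e^(−t/τ); t/τ = 0.730/1.463 = 0.4991, so e^(−t/τ) = 0.6071.
M(t) = 24.454 − 12.40 × 0.6071 = 16.924 km³.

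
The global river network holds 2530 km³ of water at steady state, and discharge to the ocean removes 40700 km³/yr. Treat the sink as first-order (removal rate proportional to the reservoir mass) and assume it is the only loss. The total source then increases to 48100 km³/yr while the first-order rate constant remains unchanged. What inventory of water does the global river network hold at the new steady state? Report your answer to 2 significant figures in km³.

Rate constant k = F/M = 40700 / 2530 = 16.09 yr⁻¹.
At the new steady state, source = k·M_new ⇒ M_new = 48100 / 16.09 = 2990 km³.
(Equivalently M_new = M × F_new/F_old = 2530 × 48100/40700.)

3000 km³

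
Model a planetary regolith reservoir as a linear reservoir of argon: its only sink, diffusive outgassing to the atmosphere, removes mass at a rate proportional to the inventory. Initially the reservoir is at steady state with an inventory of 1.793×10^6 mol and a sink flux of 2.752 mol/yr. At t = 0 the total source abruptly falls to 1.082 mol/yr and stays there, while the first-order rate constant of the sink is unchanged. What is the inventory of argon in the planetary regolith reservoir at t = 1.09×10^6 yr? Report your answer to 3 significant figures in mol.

909000 mol

Residence time τ = M₀/F₀ = 651500 yr. The eventual steady state is M_∞ = M₀·(F₁/F₀) = 1.793×10^6 × 1.082/2.752 = 704950 mol.
The anomaly ΔM(t) = M(t) − M_∞ decays as ΔM₀·e^(−t/τ) with ΔM₀ = 1.793×10^6 − 704950 = 1.088×10^6 mol.
At t = 1.09×10^6 yr, e^(−t/τ) = e^(−1.673) = 0.1877, so ΔM = 204200 mol and M = 704950 + 204200 = 909160 mol.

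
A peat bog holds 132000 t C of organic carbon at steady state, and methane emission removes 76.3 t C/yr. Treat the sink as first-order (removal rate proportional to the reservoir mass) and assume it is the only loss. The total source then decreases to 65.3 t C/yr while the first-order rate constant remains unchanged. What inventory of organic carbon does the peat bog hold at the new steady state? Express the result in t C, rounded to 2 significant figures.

Rate constant k = F/M = 76.3 / 132000 = 0.0005780 yr⁻¹.
At the new steady state, source = k·M_new ⇒ M_new = 65.3 / 0.0005780 = 113000 t C.
(Equivalently M_new = M × F_new/F_old = 132000 × 65.3/76.3.)

110000 t C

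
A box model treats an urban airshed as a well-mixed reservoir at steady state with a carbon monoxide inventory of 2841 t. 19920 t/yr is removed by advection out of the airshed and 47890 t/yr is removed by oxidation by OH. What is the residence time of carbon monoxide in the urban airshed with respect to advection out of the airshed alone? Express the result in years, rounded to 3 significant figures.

0.143 yr

Residence time with respect to a single sink: τ = M / F_sink.
τ = 2841 / 19920 = 0.1426 yr.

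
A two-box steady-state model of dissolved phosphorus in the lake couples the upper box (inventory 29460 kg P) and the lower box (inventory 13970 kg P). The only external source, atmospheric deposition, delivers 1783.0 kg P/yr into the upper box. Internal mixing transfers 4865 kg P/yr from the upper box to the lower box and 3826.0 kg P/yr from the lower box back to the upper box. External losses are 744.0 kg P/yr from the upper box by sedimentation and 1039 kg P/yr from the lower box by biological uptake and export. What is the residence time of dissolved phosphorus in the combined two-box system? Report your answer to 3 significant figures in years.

For the system as a whole, the A↔B exchange is internal and contributes nothing to the throughput; only the external sinks remove mass.
M_total = 29460 + 13970 = 43430 kg P.
ΣF_external_out = 744.0 + 1039 = 1783.0 kg P/yr.
τ = M_total / ΣF_ext = 43430 / 1783.0 = 24.36 yr.

24.4 yr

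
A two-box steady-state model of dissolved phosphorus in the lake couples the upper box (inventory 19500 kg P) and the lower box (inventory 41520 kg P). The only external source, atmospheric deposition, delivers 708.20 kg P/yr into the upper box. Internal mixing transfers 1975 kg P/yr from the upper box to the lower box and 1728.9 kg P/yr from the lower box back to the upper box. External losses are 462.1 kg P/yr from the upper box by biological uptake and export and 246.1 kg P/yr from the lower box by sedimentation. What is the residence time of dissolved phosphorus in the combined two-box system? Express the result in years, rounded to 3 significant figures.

For the system as a whole, the A↔B exchange is internal and contributes nothing to the throughput; only the external sinks remove mass.
M_total = 19500 + 41520 = 61020 kg P.
ΣF_external_out = 462.1 + 246.1 = 708.20 kg P/yr.
τ = M_total / ΣF_ext = 61020 / 708.20 = 86.16 yr.

86.2 yr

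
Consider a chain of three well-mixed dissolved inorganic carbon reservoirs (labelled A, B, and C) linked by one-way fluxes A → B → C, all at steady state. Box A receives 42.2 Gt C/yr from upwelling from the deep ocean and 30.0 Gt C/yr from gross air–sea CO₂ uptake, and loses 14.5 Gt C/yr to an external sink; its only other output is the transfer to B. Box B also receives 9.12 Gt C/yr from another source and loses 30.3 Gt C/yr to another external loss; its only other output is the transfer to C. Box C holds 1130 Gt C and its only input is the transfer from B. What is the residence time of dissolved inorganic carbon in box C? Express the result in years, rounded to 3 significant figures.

30.9 yr

Box A: F(A→B) = (42.2 + 30.0) − 14.5 = 57.700 Gt C/yr.
Box B: F(B→C) = (57.700 + 9.12) − 30.3 = 36.520 Gt C/yr.
Box C throughput = its input = 36.520 Gt C/yr; τ = 1130 / 36.520 = 30.94 yr.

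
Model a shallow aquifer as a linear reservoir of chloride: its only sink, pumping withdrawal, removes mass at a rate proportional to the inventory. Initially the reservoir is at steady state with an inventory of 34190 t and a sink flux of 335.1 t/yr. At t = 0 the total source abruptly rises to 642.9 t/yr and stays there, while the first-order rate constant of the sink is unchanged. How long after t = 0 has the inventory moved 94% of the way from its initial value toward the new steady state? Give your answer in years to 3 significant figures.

287 yr

τ = M₀/F₀ = 34190/335.1 = 102.0 yr.
The remaining gap fraction is e^(−t/τ); 94% covered ⇒ e^(−t/τ) = 0.0600.
t = −τ ln(0.0600) = 102.0 × 2.813 = 287.1 yr.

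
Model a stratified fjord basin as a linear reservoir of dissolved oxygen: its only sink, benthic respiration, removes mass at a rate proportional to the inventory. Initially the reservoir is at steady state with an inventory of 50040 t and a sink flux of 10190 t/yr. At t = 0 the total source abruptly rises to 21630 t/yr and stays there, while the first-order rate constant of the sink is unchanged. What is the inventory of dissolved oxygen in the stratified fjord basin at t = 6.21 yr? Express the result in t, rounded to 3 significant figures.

90400 t

τ = M₀/F₀ = 50040/10190 = 4.911 yr; rate constant k = 1/τ.
New steady state M_∞ = F₁/k = F₁·τ = 21630 × 4.911 = 106220 t.
M(t) = M_∞ + (M₀ − M_∞)·e^(−t/τ); t/τ = 6.21/4.911 = 1.265, so e^(−t/τ) = 0.2824.
M(t) = 106220 − 56180 × 0.2824 = 90356 t.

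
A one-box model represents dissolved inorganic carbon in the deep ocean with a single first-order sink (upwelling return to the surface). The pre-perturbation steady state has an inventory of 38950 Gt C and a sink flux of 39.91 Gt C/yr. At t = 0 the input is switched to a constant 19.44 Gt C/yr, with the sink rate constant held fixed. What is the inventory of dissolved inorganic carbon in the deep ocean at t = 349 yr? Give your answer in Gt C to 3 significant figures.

The sink rate constant is k = F₀/M₀ = 39.91/38950 = 0.001025 yr⁻¹.
Solving dM/dt = F₁ − kM with M(0) = M₀ gives M(t) = F₁/k + (M₀ − F₁/k)·e^(−kt).
F₁/k = 19.44/0.001025 = 18972 Gt C; kt = 0.001025 × 349 = 0.3576, e^(−kt) = 0.6994.
M(349) = 18972 + (38950 − 18972) × 0.6994 = 18972 + 13970 = 32944 Gt C.

32900 Gt C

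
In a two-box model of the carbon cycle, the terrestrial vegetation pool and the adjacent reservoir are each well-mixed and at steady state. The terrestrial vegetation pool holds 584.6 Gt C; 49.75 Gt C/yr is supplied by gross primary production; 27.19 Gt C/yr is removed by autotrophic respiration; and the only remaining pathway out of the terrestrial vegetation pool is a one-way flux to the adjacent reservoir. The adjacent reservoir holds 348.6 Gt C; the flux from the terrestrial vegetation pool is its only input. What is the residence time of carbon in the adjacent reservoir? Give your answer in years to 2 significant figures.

15 yr

Balance the terrestrial vegetation pool: ΣF_in = 49.750 Gt C/yr.
Flux to the adjacent reservoir = ΣF_in − (27.19) = 22.560 Gt C/yr.
At steady state the output of the adjacent reservoir equals its input, 22.560 Gt C/yr.
τ = M / F = 348.6 / 22.560 = 15.45 yr.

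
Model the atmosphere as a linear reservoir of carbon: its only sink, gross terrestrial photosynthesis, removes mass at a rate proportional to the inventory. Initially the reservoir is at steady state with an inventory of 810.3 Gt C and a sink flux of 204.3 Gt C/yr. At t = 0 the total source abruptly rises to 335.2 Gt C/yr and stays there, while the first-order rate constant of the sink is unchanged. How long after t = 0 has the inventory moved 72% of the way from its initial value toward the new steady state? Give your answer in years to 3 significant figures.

τ = M₀/F₀ = 810.3/204.3 = 3.966 yr.
The remaining gap fraction is e^(−t/τ); 72% covered ⇒ e^(−t/τ) = 0.280.
t = −τ ln(0.280) = 3.966 × 1.273 = 5.049 yr.

5.05 yr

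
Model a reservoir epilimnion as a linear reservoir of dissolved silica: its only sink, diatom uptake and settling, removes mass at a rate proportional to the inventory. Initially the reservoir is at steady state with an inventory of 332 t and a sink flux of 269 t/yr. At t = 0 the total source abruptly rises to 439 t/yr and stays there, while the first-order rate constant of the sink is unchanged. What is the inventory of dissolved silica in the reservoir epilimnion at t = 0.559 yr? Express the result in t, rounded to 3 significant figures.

Residence time τ = M₀/F₀ = 1.234 yr. The eventual steady state is M_∞ = M₀·(F₁/F₀) = 332 × 439/269 = 541.81 t.
The anomaly ΔM(t) = M(t) − M_∞ decays as ΔM₀·e^(−t/τ) with ΔM₀ = 332 − 541.81 = −209.8 t.
At t = 0.559 yr, e^(−t/τ) = e^(−0.4529) = 0.6358, so ΔM = −133.4 t and M = 541.81 − 133.4 = 408.42 t.

408 t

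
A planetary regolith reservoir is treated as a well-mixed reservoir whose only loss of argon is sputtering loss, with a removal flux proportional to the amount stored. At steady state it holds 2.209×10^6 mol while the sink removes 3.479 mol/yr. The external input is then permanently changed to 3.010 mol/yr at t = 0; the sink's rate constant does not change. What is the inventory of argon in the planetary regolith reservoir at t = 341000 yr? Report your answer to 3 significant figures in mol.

Residence time τ = M₀/F₀ = 635000 yr. The eventual steady state is M_∞ = M₀·(F₁/F₀) = 2.209×10^6 × 3.010/3.479 = 1.9112×10^6 mol.
The anomaly ΔM(t) = M(t) − M_∞ decays as ΔM₀·e^(−t/τ) with ΔM₀ = 2.209×10^6 − 1.9112×10^6 = 297800 mol.
At t = 341000 yr, e^(−t/τ) = e^(−0.5370) = 0.5845, so ΔM = 174100 mol and M = 1.9112×10^6 + 174100 = 2.0853×10^6 mol.

2.09×10^6 mol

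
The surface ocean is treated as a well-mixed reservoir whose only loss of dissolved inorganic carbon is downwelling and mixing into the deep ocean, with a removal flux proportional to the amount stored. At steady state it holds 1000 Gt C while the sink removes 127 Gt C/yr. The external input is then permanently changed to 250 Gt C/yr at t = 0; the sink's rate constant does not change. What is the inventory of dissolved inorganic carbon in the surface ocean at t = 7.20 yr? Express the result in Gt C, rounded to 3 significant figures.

1580 Gt C

τ = M₀/F₀ = 1000/127 = 7.874 yr; rate constant k = 1/τ.
New steady state M_∞ = F₁/k = F₁·τ = 250 × 7.874 = 1968.5 Gt C.
M(t) = M_∞ + (M₀ − M_∞)·e^(−t/τ); t/τ = 7.20/7.874 = 0.9144, so e^(−t/τ) = 0.4008.
M(t) = 1968.5 − 968.5 × 0.4008 = 1580.4 Gt C.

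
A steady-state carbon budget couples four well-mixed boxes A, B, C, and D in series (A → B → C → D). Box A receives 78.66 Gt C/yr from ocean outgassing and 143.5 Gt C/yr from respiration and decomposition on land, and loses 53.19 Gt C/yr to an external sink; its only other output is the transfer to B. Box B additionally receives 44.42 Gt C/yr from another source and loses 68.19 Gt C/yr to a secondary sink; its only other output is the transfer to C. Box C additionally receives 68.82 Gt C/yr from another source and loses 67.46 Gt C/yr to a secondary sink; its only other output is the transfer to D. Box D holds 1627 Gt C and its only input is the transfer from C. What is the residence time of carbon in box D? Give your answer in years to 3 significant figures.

11.1 yr

Box A: F(A→B) = (78.66 + 143.5) − 53.19 = 168.97 Gt C/yr.
Box B: F(B→C) = (168.97 + 44.42) − 68.19 = 145.20 Gt C/yr.
Box C: F(C→D) = (145.20 + 68.82) − 67.46 = 146.56 Gt C/yr.
Box D throughput = its input = 146.56 Gt C/yr; τ = 1627 / 146.56 = 11.10 yr.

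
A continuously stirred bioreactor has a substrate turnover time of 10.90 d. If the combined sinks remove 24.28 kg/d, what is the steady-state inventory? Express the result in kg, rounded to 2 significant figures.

260 kg

τ = M/F ⇒ M = τ × F = 10.90 × 24.28 = 264.7 kg.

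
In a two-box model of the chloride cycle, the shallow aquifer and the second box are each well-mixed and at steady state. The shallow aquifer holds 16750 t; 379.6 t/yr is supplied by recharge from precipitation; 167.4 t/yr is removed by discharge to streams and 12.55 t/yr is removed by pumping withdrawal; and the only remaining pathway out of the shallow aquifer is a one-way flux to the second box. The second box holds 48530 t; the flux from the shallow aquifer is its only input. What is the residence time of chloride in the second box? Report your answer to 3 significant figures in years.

Balance the shallow aquifer: ΣF_in = 379.60 t/yr.
Flux to the second box = ΣF_in − (167.4 + 12.55) = 199.65 t/yr.
At steady state the output of the second box equals its input, 199.65 t/yr.
τ = M / F = 48530 / 199.65 = 243.1 yr.

243 yr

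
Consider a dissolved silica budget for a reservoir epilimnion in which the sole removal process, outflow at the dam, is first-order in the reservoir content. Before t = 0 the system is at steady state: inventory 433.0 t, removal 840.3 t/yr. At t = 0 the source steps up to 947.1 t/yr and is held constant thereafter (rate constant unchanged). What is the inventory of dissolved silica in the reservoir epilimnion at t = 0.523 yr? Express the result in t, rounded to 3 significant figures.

Residence time τ = M₀/F₀ = 0.5153 yr. The eventual steady state is M_∞ = M₀·(F₁/F₀) = 433.0 × 947.1/840.3 = 488.03 t.
The anomaly ΔM(t) = M(t) − M_∞ decays as ΔM₀·e^(−t/τ) with ΔM₀ = 433.0 − 488.03 = −55.03 t.
At t = 0.523 yr, e^(−t/τ) = e^(−1.015) = 0.3624, so ΔM = −19.94 t and M = 488.03 − 19.94 = 468.09 t.

468 t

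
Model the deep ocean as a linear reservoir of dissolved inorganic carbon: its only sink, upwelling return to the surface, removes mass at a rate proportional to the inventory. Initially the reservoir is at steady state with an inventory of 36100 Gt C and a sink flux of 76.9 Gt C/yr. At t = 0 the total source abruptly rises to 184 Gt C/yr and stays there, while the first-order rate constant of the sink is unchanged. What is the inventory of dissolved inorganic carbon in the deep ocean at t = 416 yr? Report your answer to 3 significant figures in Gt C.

Residence time τ = M₀/F₀ = 469.4 yr. The eventual steady state is M_∞ = M₀·(F₁/F₀) = 36100 × 184/76.9 = 86377 Gt C.
The anomaly ΔM(t) = M(t) − M_∞ decays as ΔM₀·e^(−t/τ) with ΔM₀ = 36100 − 86377 = −50280 Gt C.
At t = 416 yr, e^(−t/τ) = e^(−0.8862) = 0.4122, so ΔM = −20730 Gt C and M = 86377 − 20730 = 65651 Gt C.

65700 Gt C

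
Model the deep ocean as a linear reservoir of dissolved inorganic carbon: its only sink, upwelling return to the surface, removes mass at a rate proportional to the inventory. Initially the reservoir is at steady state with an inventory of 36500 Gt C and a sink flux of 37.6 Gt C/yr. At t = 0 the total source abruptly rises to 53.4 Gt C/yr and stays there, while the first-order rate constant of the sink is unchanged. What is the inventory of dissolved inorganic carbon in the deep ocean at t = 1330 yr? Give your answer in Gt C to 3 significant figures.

The sink rate constant is k = F₀/M₀ = 37.6/36500 = 0.001030 yr⁻¹.
Solving dM/dt = F₁ − kM with M(0) = M₀ gives M(t) = F₁/k + (M₀ − F₁/k)·e^(−kt).
F₁/k = 53.4/0.001030 = 51838 Gt C; kt = 0.001030 × 1330 = 1.370, e^(−kt) = 0.2541.
M(1330) = 51838 + (36500 − 51838) × 0.2541 = 51838 − 3897 = 47941 Gt C.

47900 Gt C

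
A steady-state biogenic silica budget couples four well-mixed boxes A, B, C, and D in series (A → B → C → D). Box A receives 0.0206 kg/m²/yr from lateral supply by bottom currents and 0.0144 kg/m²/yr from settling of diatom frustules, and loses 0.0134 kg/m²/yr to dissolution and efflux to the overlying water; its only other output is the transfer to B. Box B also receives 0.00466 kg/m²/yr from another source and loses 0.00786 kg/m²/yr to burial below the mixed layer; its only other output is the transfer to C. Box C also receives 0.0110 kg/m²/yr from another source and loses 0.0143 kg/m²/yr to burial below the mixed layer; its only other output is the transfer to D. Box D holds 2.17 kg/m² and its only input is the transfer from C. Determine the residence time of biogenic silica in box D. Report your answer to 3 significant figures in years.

144 yr

Box A: F(A→B) = (0.0206 + 0.0144) − 0.0134 = 0.021600 kg/m²/yr.
Box B: F(B→C) = (0.021600 + 0.00466) − 0.00786 = 0.018400 kg/m²/yr.
Box C: F(C→D) = (0.018400 + 0.0110) − 0.0143 = 0.015100 kg/m²/yr.
Box D throughput = its input = 0.015100 kg/m²/yr; τ = 2.17 / 0.015100 = 143.7 yr.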